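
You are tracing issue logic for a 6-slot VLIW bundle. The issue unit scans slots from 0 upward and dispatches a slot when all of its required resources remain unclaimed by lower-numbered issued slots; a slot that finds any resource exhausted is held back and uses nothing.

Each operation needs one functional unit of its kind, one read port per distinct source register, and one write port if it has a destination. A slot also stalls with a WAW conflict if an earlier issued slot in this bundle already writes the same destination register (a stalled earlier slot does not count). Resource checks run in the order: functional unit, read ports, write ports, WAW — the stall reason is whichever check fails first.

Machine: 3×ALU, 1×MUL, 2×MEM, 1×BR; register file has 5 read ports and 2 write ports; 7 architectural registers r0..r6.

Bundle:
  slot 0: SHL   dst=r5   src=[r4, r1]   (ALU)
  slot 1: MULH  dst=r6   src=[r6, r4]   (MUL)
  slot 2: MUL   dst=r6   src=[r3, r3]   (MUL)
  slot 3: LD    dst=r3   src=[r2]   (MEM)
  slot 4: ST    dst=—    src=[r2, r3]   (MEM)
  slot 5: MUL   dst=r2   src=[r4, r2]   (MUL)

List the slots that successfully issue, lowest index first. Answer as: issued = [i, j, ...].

issued = [0, 1]

#0 ALU src=r4,r1 dispatched  <A:2 Mu:1 Ld:2 B:1 rd:3 wr:1>
#1 MUL src=r6,r4 dispatched  <A:2 Mu:0 Ld:2 B:1 rd:1 wr:0>
#2 MUL src=r3,r3 held:FU  <A:2 Mu:0 Ld:2 B:1 rd:1 wr:0>
#3 MEM src=r2 held:WR_PORT  <A:2 Mu:0 Ld:2 B:1 rd:1 wr:0>
#4 MEM src=r2,r3 held:RD_PORT  <A:2 Mu:0 Ld:2 B:1 rd:1 wr:0>
#5 MUL src=r4,r2 held:FU  <A:2 Mu:0 Ld:2 B:1 rd:1 wr:0>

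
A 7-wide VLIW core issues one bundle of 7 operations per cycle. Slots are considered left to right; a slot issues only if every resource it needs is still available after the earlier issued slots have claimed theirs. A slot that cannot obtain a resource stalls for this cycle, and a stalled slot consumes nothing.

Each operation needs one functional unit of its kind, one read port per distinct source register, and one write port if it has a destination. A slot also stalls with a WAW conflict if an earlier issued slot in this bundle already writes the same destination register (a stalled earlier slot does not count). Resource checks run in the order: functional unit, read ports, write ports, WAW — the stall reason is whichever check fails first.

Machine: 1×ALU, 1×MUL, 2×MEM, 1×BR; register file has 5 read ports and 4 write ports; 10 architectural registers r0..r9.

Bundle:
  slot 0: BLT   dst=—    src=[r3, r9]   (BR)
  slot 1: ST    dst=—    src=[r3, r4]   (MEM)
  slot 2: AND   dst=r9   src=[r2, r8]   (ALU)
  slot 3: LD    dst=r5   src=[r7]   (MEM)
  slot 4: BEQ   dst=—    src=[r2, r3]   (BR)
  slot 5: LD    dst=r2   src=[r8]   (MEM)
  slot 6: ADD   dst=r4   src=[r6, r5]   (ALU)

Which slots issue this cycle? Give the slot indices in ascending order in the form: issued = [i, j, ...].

issued = [0, 1, 3]

slot 0 (BR): ISSUE — free A1,Mu1,Ld2,B0 rp3 wp4
slot 1 (MEM): ISSUE — free A1,Mu1,Ld1,B0 rp1 wp4
slot 2 (ALU): stall RD_PORT — free A1,Mu1,Ld1,B0 rp1 wp4
slot 3 (MEM): ISSUE — free A1,Mu1,Ld0,B0 rp0 wp3
slot 4 (BR): stall FU — free A1,Mu1,Ld0,B0 rp0 wp3
slot 5 (MEM): stall FU — free A1,Mu1,Ld0,B0 rp0 wp3
slot 6 (ALU): stall RD_PORT — free A1,Mu1,Ld0,B0 rp0 wp3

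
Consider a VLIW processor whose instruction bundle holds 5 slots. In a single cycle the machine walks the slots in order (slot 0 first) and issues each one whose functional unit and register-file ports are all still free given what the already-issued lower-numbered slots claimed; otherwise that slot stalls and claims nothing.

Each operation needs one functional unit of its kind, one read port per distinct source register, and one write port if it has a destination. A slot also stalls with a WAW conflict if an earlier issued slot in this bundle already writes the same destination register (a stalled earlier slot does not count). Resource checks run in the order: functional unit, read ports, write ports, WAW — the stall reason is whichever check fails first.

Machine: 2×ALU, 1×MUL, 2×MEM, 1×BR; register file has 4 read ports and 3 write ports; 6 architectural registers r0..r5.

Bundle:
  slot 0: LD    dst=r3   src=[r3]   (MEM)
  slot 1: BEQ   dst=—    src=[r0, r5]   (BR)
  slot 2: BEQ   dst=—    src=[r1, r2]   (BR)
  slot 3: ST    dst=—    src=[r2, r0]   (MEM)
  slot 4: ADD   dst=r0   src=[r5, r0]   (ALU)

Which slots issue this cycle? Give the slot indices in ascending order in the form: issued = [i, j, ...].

issued = [0, 1]

(0) want 1×MEM +1rd +1wr — yes → AL2|MU1|ME1|BR1|rd3|wr2
(1) want 1×BR +2rd +0wr — yes → AL2|MU1|ME1|BR0|rd1|wr2
(2) want 1×BR +2rd +0wr — FU → AL2|MU1|ME1|BR0|rd1|wr2
(3) want 1×MEM +2rd +0wr — RD_PORT → AL2|MU1|ME1|BR0|rd1|wr2
(4) want 1×ALU +2rd +1wr — RD_PORT → AL2|MU1|ME1|BR0|rd1|wr2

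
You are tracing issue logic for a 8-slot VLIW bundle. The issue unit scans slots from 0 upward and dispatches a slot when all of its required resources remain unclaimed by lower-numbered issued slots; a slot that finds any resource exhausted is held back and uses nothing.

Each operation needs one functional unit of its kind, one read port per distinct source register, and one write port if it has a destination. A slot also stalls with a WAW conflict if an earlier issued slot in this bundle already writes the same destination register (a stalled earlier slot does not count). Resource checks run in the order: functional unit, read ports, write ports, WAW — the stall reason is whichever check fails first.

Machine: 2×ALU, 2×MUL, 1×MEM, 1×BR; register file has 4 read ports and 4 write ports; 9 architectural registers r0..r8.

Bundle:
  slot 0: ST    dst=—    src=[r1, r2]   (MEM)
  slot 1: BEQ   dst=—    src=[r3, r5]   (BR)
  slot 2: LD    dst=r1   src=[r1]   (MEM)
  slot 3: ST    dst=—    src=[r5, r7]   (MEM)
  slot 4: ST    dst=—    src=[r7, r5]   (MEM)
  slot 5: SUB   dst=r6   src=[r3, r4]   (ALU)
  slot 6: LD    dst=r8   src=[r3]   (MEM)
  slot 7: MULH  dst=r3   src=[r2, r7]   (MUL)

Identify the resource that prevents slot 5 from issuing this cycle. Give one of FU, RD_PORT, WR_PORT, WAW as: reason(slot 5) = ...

[0] MEM needs rd=2 wr=0: ok; after: ALU=2 MUL=2 MEM=0 BR=1, R=2, W=4
[1] BR needs rd=2 wr=0: ok; after: ALU=2 MUL=2 MEM=0 BR=0, R=0, W=4
[2] MEM needs rd=1 wr=1: FU; after: ALU=2 MUL=2 MEM=0 BR=0, R=0, W=4
[3] MEM needs rd=2 wr=0: FU; after: ALU=2 MUL=2 MEM=0 BR=0, R=0, W=4
[4] MEM needs rd=2 wr=0: FU; after: ALU=2 MUL=2 MEM=0 BR=0, R=0, W=4
[5] ALU needs rd=2 wr=1: RD_PORT; after: ALU=2 MUL=2 MEM=0 BR=0, R=0, W=4
[6] MEM needs rd=1 wr=1: FU; after: ALU=2 MUL=2 MEM=0 BR=0, R=0, W=4
[7] MUL needs rd=2 wr=1: RD_PORT; after: ALU=2 MUL=2 MEM=0 BR=0, R=0, W=4

reason(slot 5) = RD_PORT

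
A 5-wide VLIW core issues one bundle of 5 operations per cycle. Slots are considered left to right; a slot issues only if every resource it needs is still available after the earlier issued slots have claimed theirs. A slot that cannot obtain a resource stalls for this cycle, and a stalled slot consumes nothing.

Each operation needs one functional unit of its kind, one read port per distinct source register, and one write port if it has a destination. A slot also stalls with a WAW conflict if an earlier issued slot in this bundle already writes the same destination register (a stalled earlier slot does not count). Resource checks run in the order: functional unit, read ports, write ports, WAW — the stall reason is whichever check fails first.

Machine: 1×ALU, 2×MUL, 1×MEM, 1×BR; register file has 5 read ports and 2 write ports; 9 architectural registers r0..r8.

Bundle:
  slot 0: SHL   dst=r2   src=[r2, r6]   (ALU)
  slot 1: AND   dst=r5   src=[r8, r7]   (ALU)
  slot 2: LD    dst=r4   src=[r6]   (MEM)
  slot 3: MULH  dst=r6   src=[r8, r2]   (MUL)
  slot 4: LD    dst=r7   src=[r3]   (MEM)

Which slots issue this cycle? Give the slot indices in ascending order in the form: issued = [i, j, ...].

#0 ALU src=r2,r6 dispatched  <A:0 Mu:2 Ld:1 B:1 rd:3 wr:1>
#1 ALU src=r8,r7 held:FU  <A:0 Mu:2 Ld:1 B:1 rd:3 wr:1>
#2 MEM src=r6 dispatched  <A:0 Mu:2 Ld:0 B:1 rd:2 wr:0>
#3 MUL src=r8,r2 held:WR_PORT  <A:0 Mu:2 Ld:0 B:1 rd:2 wr:0>
#4 MEM src=r3 held:FU  <A:0 Mu:2 Ld:0 B:1 rd:2 wr:0>

issued = [0, 2]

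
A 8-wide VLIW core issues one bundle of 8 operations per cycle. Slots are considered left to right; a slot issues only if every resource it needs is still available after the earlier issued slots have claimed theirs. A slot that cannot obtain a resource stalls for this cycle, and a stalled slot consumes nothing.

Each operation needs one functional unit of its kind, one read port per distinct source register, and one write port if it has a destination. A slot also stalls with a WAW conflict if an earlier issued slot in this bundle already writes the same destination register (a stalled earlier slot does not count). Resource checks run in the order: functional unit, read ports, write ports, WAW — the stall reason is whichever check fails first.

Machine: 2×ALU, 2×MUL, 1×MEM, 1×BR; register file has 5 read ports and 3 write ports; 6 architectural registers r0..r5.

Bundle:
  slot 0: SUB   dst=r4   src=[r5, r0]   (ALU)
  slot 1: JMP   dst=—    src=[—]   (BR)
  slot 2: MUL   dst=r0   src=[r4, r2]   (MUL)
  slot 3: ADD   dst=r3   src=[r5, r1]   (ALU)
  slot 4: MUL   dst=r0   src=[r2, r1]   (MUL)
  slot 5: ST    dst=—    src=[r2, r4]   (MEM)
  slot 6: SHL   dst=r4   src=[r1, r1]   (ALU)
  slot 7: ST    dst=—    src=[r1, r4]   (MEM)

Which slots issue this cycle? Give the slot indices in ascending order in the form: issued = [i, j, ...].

issued = [0, 1, 2]

slot 0 (ALU): ISSUE — free A1,Mu2,Ld1,B1 rp3 wp2
slot 1 (BR): ISSUE — free A1,Mu2,Ld1,B0 rp3 wp2
slot 2 (MUL): ISSUE — free A1,Mu1,Ld1,B0 rp1 wp1
slot 3 (ALU): stall RD_PORT — free A1,Mu1,Ld1,B0 rp1 wp1
slot 4 (MUL): stall RD_PORT — free A1,Mu1,Ld1,B0 rp1 wp1
slot 5 (MEM): stall RD_PORT — free A1,Mu1,Ld1,B0 rp1 wp1
slot 6 (ALU): stall WAW — free A1,Mu1,Ld1,B0 rp1 wp1
slot 7 (MEM): stall RD_PORT — free A1,Mu1,Ld1,B0 rp1 wp1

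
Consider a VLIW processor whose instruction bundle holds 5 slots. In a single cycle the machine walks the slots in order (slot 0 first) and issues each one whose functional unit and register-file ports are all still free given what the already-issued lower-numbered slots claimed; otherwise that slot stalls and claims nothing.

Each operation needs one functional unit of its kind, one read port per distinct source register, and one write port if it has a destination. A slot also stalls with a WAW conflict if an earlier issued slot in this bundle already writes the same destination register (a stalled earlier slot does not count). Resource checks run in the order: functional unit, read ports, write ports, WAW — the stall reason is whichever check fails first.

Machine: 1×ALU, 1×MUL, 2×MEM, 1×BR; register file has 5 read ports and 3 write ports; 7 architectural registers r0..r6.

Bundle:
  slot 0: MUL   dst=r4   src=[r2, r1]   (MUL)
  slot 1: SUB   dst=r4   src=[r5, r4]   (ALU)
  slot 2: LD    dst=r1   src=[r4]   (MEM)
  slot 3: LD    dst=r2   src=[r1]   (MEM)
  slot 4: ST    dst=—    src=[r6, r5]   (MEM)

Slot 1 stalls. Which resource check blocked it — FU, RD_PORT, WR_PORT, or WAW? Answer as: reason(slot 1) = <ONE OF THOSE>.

reason(slot 1) = WAW

  0. MUL→r4 ⇒ go  {1A/0Mu/2Ld/1B | 3r 2w}
  1. ALU→r4 ⇒ no(WAW)  {1A/0Mu/2Ld/1B | 3r 2w}
  2. MEM→r1 ⇒ go  {1A/0Mu/1Ld/1B | 2r 1w}
  3. MEM→r2 ⇒ go  {1A/0Mu/0Ld/1B | 1r 0w}
  4. MEM ⇒ no(FU)  {1A/0Mu/0Ld/1B | 1r 0w}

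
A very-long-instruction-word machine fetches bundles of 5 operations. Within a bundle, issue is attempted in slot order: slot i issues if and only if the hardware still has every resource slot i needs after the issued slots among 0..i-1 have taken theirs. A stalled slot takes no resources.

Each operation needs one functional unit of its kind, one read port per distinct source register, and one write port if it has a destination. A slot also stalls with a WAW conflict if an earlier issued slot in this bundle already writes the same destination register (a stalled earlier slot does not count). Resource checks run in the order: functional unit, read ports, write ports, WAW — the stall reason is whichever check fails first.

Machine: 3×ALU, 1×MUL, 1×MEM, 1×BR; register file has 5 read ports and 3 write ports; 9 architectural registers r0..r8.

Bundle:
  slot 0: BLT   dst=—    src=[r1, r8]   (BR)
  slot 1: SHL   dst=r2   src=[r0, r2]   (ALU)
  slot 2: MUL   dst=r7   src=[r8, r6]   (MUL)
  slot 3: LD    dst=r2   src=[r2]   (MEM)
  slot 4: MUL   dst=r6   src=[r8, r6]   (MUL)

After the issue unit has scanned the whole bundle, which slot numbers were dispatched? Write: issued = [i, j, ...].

issued = [0, 1]

[0] BR needs rd=2 wr=0: ok; after: ALU=3 MUL=1 MEM=1 BR=0, R=3, W=3
[1] ALU needs rd=2 wr=1: ok; after: ALU=2 MUL=1 MEM=1 BR=0, R=1, W=2
[2] MUL needs rd=2 wr=1: RD_PORT; after: ALU=2 MUL=1 MEM=1 BR=0, R=1, W=2
[3] MEM needs rd=1 wr=1: WAW; after: ALU=2 MUL=1 MEM=1 BR=0, R=1, W=2
[4] MUL needs rd=2 wr=1: RD_PORT; after: ALU=2 MUL=1 MEM=1 BR=0, R=1, W=2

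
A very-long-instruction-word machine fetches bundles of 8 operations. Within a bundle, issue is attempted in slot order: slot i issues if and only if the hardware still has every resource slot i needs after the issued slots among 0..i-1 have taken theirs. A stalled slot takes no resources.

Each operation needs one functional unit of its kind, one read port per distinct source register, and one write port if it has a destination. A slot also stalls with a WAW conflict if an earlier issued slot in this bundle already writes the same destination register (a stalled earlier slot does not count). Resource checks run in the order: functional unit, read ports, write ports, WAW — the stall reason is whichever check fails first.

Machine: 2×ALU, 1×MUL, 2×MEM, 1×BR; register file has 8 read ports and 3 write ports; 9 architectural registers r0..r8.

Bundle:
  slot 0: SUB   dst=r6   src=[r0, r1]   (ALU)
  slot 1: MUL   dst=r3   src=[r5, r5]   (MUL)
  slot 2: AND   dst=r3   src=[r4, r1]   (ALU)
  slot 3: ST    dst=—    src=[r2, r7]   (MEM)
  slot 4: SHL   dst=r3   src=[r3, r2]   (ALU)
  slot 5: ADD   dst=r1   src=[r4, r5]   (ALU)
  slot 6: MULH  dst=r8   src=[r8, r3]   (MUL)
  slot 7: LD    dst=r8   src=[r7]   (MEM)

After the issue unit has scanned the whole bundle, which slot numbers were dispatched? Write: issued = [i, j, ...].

(0) want 1×ALU +2rd +1wr — yes → AL1|MU1|ME2|BR1|rd6|wr2
(1) want 1×MUL +1rd +1wr — yes → AL1|MU0|ME2|BR1|rd5|wr1
(2) want 1×ALU +2rd +1wr — WAW → AL1|MU0|ME2|BR1|rd5|wr1
(3) want 1×MEM +2rd +0wr — yes → AL1|MU0|ME1|BR1|rd3|wr1
(4) want 1×ALU +2rd +1wr — WAW → AL1|MU0|ME1|BR1|rd3|wr1
(5) want 1×ALU +2rd +1wr — yes → AL0|MU0|ME1|BR1|rd1|wr0
(6) want 1×MUL +2rd +1wr — FU → AL0|MU0|ME1|BR1|rd1|wr0
(7) want 1×MEM +1rd +1wr — WR_PORT → AL0|MU0|ME1|BR1|rd1|wr0

issued = [0, 1, 3, 5]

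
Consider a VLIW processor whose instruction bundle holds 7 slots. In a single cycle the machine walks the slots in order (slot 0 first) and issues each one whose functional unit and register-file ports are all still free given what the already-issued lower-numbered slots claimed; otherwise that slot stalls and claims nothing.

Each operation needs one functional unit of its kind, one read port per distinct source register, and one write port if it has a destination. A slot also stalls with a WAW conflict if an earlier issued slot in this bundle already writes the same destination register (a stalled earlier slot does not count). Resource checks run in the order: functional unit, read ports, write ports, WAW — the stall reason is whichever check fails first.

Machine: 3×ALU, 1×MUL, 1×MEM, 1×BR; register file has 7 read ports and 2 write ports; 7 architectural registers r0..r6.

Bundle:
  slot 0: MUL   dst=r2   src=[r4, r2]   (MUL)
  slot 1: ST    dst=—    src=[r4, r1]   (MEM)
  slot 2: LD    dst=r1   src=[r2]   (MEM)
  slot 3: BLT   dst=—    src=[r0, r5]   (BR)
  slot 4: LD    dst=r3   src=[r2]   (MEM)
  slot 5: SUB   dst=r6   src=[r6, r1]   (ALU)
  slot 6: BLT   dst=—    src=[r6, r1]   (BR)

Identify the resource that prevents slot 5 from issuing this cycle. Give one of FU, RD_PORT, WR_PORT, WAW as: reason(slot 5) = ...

slot 0 (MUL): ISSUE — free A3,Mu0,Ld1,B1 rp5 wp1
slot 1 (MEM): ISSUE — free A3,Mu0,Ld0,B1 rp3 wp1
slot 2 (MEM): stall FU — free A3,Mu0,Ld0,B1 rp3 wp1
slot 3 (BR): ISSUE — free A3,Mu0,Ld0,B0 rp1 wp1
slot 4 (MEM): stall FU — free A3,Mu0,Ld0,B0 rp1 wp1
slot 5 (ALU): stall RD_PORT — free A3,Mu0,Ld0,B0 rp1 wp1
slot 6 (BR): stall FU — free A3,Mu0,Ld0,B0 rp1 wp1

reason(slot 5) = RD_PORT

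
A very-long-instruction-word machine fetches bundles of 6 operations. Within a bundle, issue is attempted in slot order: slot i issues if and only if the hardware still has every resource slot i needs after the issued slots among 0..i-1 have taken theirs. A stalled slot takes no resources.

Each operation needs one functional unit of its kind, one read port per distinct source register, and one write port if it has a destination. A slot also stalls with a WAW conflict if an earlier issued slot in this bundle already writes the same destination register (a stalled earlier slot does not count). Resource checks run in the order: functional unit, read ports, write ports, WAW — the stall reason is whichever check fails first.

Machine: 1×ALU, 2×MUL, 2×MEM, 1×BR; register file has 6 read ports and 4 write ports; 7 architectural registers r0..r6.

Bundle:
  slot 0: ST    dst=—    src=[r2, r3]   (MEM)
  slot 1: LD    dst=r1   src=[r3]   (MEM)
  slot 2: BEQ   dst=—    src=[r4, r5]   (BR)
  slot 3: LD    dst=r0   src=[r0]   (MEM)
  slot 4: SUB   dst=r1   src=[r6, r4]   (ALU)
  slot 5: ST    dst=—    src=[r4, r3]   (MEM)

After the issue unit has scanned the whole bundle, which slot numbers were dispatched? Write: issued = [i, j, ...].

issued = [0, 1, 2]

slot 0 (MEM): ISSUE — free A1,Mu2,Ld1,B1 rp4 wp4
slot 1 (MEM): ISSUE — free A1,Mu2,Ld0,B1 rp3 wp3
slot 2 (BR): ISSUE — free A1,Mu2,Ld0,B0 rp1 wp3
slot 3 (MEM): stall FU — free A1,Mu2,Ld0,B0 rp1 wp3
slot 4 (ALU): stall RD_PORT — free A1,Mu2,Ld0,B0 rp1 wp3
slot 5 (MEM): stall FU — free A1,Mu2,Ld0,B0 rp1 wp3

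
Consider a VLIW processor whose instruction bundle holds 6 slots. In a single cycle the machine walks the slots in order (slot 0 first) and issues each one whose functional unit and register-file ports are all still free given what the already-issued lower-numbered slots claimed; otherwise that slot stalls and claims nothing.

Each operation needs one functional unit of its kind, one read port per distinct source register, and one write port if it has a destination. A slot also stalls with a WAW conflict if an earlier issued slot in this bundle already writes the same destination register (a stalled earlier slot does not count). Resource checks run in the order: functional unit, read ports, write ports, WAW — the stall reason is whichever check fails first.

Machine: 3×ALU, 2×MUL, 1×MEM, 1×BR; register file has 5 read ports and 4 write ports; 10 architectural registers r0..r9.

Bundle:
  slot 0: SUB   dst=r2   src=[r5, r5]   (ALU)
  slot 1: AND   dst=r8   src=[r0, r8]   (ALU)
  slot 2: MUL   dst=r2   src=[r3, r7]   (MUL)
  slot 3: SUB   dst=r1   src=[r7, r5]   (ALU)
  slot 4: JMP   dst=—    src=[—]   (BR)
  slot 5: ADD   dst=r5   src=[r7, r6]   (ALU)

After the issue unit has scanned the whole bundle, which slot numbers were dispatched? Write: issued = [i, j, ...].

(0) want 1×ALU +1rd +1wr — yes → AL2|MU2|ME1|BR1|rd4|wr3
(1) want 1×ALU +2rd +1wr — yes → AL1|MU2|ME1|BR1|rd2|wr2
(2) want 1×MUL +2rd +1wr — WAW → AL1|MU2|ME1|BR1|rd2|wr2
(3) want 1×ALU +2rd +1wr — yes → AL0|MU2|ME1|BR1|rd0|wr1
(4) want 1×BR +0rd +0wr — yes → AL0|MU2|ME1|BR0|rd0|wr1
(5) want 1×ALU +2rd +1wr — FU → AL0|MU2|ME1|BR0|rd0|wr1

issued = [0, 1, 3, 4]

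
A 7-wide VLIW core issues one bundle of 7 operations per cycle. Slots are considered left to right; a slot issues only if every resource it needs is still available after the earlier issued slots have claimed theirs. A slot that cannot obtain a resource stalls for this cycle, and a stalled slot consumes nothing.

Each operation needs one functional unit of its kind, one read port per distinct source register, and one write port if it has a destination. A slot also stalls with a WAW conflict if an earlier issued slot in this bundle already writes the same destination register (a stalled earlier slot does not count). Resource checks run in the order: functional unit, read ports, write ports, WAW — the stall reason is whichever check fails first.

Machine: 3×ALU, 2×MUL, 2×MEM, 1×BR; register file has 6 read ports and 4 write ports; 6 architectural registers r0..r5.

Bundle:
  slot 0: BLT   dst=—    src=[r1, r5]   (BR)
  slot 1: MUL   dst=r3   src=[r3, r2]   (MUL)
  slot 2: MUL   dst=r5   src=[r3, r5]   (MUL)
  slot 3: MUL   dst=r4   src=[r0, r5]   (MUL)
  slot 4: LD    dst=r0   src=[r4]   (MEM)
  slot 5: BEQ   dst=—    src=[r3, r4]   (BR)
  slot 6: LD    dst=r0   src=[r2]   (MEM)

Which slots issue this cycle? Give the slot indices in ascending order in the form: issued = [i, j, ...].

issued = [0, 1, 2]

slot 0 (BR): ISSUE — free A3,Mu2,Ld2,B0 rp4 wp4
slot 1 (MUL): ISSUE — free A3,Mu1,Ld2,B0 rp2 wp3
slot 2 (MUL): ISSUE — free A3,Mu0,Ld2,B0 rp0 wp2
slot 3 (MUL): stall FU — free A3,Mu0,Ld2,B0 rp0 wp2
slot 4 (MEM): stall RD_PORT — free A3,Mu0,Ld2,B0 rp0 wp2
slot 5 (BR): stall FU — free A3,Mu0,Ld2,B0 rp0 wp2
slot 6 (MEM): stall RD_PORT — free A3,Mu0,Ld2,B0 rp0 wp2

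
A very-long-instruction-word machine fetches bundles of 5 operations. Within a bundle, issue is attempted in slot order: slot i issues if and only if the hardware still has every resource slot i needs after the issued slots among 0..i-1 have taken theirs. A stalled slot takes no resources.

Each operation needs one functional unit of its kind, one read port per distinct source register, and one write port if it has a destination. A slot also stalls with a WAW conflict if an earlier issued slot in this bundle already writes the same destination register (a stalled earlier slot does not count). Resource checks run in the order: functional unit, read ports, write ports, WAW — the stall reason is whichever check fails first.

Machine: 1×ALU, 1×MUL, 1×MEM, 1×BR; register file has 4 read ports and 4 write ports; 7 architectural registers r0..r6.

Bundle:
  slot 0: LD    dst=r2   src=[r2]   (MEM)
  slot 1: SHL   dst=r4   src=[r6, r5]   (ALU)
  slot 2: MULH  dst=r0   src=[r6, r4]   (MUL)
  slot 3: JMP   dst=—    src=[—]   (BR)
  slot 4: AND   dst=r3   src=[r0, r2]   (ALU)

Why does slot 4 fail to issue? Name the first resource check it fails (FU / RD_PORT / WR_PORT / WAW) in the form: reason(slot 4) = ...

[0] MEM needs rd=1 wr=1: ok; after: ALU=1 MUL=1 MEM=0 BR=1, R=3, W=3
[1] ALU needs rd=2 wr=1: ok; after: ALU=0 MUL=1 MEM=0 BR=1, R=1, W=2
[2] MUL needs rd=2 wr=1: RD_PORT; after: ALU=0 MUL=1 MEM=0 BR=1, R=1, W=2
[3] BR needs rd=0 wr=0: ok; after: ALU=0 MUL=1 MEM=0 BR=0, R=1, W=2
[4] ALU needs rd=2 wr=1: FU; after: ALU=0 MUL=1 MEM=0 BR=0, R=1, W=2

reason(slot 4) = FU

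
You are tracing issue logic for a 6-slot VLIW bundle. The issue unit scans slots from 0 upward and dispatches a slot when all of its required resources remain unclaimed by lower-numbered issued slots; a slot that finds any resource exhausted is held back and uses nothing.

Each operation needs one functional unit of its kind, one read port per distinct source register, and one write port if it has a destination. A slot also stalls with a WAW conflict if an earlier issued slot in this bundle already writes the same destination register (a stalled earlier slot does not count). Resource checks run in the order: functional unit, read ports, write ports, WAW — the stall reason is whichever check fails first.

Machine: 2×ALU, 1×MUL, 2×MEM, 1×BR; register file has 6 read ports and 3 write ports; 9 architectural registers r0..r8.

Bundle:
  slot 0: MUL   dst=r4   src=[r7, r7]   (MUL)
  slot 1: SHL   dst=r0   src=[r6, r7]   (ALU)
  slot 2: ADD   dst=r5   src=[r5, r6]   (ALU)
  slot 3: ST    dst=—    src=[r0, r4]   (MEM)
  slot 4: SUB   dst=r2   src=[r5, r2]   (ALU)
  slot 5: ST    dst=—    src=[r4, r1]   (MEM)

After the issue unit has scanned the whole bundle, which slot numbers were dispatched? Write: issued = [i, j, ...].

issued = [0, 1, 2]

  0. MUL→r4 ⇒ go  {2A/0Mu/2Ld/1B | 5r 2w}
  1. ALU→r0 ⇒ go  {1A/0Mu/2Ld/1B | 3r 1w}
  2. ALU→r5 ⇒ go  {0A/0Mu/2Ld/1B | 1r 0w}
  3. MEM ⇒ no(RD_PORT)  {0A/0Mu/2Ld/1B | 1r 0w}
  4. ALU→r2 ⇒ no(FU)  {0A/0Mu/2Ld/1B | 1r 0w}
  5. MEM ⇒ no(RD_PORT)  {0A/0Mu/2Ld/1B | 1r 0w}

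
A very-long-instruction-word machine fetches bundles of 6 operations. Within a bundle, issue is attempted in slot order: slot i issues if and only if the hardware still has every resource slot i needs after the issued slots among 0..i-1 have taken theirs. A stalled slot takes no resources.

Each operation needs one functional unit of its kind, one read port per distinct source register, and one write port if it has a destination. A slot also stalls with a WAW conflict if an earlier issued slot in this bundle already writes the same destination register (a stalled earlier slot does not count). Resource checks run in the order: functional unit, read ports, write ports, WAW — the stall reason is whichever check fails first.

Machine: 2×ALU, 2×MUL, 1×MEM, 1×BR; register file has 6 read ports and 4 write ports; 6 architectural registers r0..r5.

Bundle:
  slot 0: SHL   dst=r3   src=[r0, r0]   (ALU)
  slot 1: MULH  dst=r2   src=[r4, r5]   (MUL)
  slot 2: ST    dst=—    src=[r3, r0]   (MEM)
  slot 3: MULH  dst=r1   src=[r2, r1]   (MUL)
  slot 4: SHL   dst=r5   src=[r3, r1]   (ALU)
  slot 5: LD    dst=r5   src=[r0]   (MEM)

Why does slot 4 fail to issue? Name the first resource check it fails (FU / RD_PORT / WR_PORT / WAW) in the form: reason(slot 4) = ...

reason(slot 4) = RD_PORT

(0) want 1×ALU +1rd +1wr — yes → AL1|MU2|ME1|BR1|rd5|wr3
(1) want 1×MUL +2rd +1wr — yes → AL1|MU1|ME1|BR1|rd3|wr2
(2) want 1×MEM +2rd +0wr — yes → AL1|MU1|ME0|BR1|rd1|wr2
(3) want 1×MUL +2rd +1wr — RD_PORT → AL1|MU1|ME0|BR1|rd1|wr2
(4) want 1×ALU +2rd +1wr — RD_PORT → AL1|MU1|ME0|BR1|rd1|wr2
(5) want 1×MEM +1rd +1wr — FU → AL1|MU1|ME0|BR1|rd1|wr2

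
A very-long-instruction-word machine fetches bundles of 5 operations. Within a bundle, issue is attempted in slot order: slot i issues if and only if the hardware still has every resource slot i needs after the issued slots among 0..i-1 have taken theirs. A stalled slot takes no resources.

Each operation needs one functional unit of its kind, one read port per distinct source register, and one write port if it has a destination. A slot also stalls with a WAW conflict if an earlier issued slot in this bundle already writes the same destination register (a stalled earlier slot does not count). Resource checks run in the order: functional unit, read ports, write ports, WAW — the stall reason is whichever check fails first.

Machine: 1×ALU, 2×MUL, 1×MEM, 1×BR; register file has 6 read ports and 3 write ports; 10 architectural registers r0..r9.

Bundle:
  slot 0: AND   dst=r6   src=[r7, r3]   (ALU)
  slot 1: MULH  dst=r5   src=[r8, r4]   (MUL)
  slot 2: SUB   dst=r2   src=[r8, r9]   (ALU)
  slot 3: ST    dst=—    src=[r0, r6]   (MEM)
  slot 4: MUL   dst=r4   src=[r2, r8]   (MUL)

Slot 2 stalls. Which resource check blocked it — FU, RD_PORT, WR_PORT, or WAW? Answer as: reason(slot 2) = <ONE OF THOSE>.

reason(slot 2) = FU

(0) want 1×ALU +2rd +1wr — yes → AL0|MU2|ME1|BR1|rd4|wr2
(1) want 1×MUL +2rd +1wr — yes → AL0|MU1|ME1|BR1|rd2|wr1
(2) want 1×ALU +2rd +1wr — FU → AL0|MU1|ME1|BR1|rd2|wr1
(3) want 1×MEM +2rd +0wr — yes → AL0|MU1|ME0|BR1|rd0|wr1
(4) want 1×MUL +2rd +1wr — RD_PORT → AL0|MU1|ME0|BR1|rd0|wr1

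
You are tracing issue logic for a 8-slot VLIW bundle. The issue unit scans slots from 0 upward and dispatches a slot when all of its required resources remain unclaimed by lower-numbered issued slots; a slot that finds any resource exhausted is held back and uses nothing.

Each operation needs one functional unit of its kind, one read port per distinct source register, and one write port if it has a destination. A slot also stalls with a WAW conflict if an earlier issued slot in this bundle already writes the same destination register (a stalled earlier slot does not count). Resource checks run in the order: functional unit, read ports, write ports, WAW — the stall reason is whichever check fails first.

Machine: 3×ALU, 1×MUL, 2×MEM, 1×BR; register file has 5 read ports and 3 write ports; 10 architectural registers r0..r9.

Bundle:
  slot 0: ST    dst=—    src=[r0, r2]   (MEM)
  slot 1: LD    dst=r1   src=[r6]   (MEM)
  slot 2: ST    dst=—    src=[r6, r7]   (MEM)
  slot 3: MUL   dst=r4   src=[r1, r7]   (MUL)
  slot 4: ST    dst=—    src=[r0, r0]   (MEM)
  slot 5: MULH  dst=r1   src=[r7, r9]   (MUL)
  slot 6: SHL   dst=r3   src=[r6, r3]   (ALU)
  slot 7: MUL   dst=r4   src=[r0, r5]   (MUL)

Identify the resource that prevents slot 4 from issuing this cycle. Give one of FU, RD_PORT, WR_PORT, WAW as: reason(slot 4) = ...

  0. MEM ⇒ go  {3A/1Mu/1Ld/1B | 3r 3w}
  1. MEM→r1 ⇒ go  {3A/1Mu/0Ld/1B | 2r 2w}
  2. MEM ⇒ no(FU)  {3A/1Mu/0Ld/1B | 2r 2w}
  3. MUL→r4 ⇒ go  {3A/0Mu/0Ld/1B | 0r 1w}
  4. MEM ⇒ no(FU)  {3A/0Mu/0Ld/1B | 0r 1w}
  5. MUL→r1 ⇒ no(FU)  {3A/0Mu/0Ld/1B | 0r 1w}
  6. ALU→r3 ⇒ no(RD_PORT)  {3A/0Mu/0Ld/1B | 0r 1w}
  7. MUL→r4 ⇒ no(FU)  {3A/0Mu/0Ld/1B | 0r 1w}

reason(slot 4) = FU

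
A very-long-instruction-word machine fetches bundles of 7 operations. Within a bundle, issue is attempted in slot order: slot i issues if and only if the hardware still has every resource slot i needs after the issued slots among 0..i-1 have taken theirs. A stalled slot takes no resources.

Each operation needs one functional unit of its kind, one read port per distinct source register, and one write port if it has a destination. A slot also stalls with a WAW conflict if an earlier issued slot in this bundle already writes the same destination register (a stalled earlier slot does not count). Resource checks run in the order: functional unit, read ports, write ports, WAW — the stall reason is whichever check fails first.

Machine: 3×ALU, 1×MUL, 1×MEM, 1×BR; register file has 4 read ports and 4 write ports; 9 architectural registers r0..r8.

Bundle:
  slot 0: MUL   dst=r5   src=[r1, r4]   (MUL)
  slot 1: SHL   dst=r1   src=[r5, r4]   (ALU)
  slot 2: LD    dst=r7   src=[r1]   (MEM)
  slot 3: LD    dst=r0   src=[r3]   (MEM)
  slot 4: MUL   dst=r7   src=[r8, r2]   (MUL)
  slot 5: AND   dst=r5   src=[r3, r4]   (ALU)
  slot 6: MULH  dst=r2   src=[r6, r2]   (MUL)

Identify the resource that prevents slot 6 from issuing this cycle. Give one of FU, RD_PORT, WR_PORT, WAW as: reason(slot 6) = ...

slot 0 (MUL): ISSUE — free A3,Mu0,Ld1,B1 rp2 wp3
slot 1 (ALU): ISSUE — free A2,Mu0,Ld1,B1 rp0 wp2
slot 2 (MEM): stall RD_PORT — free A2,Mu0,Ld1,B1 rp0 wp2
slot 3 (MEM): stall RD_PORT — free A2,Mu0,Ld1,B1 rp0 wp2
slot 4 (MUL): stall FU — free A2,Mu0,Ld1,B1 rp0 wp2
slot 5 (ALU): stall RD_PORT — free A2,Mu0,Ld1,B1 rp0 wp2
slot 6 (MUL): stall FU — free A2,Mu0,Ld1,B1 rp0 wp2

reason(slot 6) = FU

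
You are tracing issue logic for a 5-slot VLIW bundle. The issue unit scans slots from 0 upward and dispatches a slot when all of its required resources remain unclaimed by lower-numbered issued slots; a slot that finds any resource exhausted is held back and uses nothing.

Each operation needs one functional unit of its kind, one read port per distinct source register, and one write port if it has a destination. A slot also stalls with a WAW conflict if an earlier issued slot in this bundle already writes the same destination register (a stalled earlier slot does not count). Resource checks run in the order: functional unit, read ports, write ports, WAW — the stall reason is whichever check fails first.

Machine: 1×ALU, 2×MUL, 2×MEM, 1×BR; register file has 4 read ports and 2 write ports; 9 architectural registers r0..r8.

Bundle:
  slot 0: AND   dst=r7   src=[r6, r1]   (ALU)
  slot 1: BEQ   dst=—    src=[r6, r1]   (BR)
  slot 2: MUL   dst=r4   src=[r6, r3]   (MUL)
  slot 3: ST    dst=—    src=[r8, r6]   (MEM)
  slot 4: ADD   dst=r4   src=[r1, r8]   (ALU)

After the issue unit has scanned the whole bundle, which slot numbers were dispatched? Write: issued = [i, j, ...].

  0. ALU→r7 ⇒ go  {0A/2Mu/2Ld/1B | 2r 1w}
  1. BR ⇒ go  {0A/2Mu/2Ld/0B | 0r 1w}
  2. MUL→r4 ⇒ no(RD_PORT)  {0A/2Mu/2Ld/0B | 0r 1w}
  3. MEM ⇒ no(RD_PORT)  {0A/2Mu/2Ld/0B | 0r 1w}
  4. ALU→r4 ⇒ no(FU)  {0A/2Mu/2Ld/0B | 0r 1w}

issued = [0, 1]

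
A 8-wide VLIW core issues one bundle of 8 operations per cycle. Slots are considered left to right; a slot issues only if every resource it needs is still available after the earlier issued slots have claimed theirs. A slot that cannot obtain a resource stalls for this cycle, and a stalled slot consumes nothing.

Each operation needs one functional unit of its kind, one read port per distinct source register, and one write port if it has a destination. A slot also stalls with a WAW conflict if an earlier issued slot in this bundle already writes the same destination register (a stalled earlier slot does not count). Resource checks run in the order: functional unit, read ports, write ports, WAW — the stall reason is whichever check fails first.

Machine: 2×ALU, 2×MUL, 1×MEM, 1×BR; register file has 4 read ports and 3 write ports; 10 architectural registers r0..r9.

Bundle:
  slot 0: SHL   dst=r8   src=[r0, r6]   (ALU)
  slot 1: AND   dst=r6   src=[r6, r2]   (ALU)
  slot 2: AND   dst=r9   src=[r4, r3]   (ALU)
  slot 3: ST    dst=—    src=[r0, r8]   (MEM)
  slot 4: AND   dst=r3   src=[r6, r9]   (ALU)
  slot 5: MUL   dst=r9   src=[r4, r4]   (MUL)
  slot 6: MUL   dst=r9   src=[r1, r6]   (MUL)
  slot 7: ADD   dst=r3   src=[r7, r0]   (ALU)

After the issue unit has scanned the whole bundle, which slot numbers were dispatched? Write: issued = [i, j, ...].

issued = [0, 1]

(0) want 1×ALU +2rd +1wr — yes → AL1|MU2|ME1|BR1|rd2|wr2
(1) want 1×ALU +2rd +1wr — yes → AL0|MU2|ME1|BR1|rd0|wr1
(2) want 1×ALU +2rd +1wr — FU → AL0|MU2|ME1|BR1|rd0|wr1
(3) want 1×MEM +2rd +0wr — RD_PORT → AL0|MU2|ME1|BR1|rd0|wr1
(4) want 1×ALU +2rd +1wr — FU → AL0|MU2|ME1|BR1|rd0|wr1
(5) want 1×MUL +1rd +1wr — RD_PORT → AL0|MU2|ME1|BR1|rd0|wr1
(6) want 1×MUL +2rd +1wr — RD_PORT → AL0|MU2|ME1|BR1|rd0|wr1
(7) want 1×ALU +2rd +1wr — FU → AL0|MU2|ME1|BR1|rd0|wr1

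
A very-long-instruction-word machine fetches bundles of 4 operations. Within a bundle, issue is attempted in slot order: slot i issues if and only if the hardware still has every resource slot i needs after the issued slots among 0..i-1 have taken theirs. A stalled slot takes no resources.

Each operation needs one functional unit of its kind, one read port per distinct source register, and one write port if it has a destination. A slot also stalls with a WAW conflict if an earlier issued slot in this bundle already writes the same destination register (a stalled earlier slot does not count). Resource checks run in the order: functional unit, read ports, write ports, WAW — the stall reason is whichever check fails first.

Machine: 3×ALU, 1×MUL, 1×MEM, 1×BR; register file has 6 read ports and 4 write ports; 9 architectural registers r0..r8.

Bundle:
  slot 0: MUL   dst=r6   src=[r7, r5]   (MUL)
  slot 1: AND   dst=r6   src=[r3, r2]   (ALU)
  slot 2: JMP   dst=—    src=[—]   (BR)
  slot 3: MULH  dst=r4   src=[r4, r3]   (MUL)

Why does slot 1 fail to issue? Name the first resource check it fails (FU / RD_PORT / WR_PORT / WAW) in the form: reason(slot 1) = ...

[0] MUL needs rd=2 wr=1: ok; after: ALU=3 MUL=0 MEM=1 BR=1, R=4, W=3
[1] ALU needs rd=2 wr=1: WAW; after: ALU=3 MUL=0 MEM=1 BR=1, R=4, W=3
[2] BR needs rd=0 wr=0: ok; after: ALU=3 MUL=0 MEM=1 BR=0, R=4, W=3
[3] MUL needs rd=2 wr=1: FU; after: ALU=3 MUL=0 MEM=1 BR=0, R=4, W=3

reason(slot 1) = WAW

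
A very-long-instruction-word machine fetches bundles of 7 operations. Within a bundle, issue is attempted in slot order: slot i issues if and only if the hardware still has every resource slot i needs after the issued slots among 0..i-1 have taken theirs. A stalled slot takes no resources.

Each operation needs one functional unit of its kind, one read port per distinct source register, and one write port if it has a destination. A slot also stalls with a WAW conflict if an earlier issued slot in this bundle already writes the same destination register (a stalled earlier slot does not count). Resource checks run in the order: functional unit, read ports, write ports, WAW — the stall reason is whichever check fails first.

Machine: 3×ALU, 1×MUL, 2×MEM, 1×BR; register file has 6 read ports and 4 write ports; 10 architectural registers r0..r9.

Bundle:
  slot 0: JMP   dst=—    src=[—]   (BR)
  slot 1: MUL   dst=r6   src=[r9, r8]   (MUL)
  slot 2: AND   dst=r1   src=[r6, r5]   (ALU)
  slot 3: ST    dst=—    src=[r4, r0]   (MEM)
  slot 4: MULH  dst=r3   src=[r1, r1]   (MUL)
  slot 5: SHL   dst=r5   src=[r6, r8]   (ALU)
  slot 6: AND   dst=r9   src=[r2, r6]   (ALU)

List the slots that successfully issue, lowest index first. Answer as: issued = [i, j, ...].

slot 0 (BR): ISSUE — free A3,Mu1,Ld2,B0 rp6 wp4
slot 1 (MUL): ISSUE — free A3,Mu0,Ld2,B0 rp4 wp3
slot 2 (ALU): ISSUE — free A2,Mu0,Ld2,B0 rp2 wp2
slot 3 (MEM): ISSUE — free A2,Mu0,Ld1,B0 rp0 wp2
slot 4 (MUL): stall FU — free A2,Mu0,Ld1,B0 rp0 wp2
slot 5 (ALU): stall RD_PORT — free A2,Mu0,Ld1,B0 rp0 wp2
slot 6 (ALU): stall RD_PORT — free A2,Mu0,Ld1,B0 rp0 wp2

issued = [0, 1, 2, 3]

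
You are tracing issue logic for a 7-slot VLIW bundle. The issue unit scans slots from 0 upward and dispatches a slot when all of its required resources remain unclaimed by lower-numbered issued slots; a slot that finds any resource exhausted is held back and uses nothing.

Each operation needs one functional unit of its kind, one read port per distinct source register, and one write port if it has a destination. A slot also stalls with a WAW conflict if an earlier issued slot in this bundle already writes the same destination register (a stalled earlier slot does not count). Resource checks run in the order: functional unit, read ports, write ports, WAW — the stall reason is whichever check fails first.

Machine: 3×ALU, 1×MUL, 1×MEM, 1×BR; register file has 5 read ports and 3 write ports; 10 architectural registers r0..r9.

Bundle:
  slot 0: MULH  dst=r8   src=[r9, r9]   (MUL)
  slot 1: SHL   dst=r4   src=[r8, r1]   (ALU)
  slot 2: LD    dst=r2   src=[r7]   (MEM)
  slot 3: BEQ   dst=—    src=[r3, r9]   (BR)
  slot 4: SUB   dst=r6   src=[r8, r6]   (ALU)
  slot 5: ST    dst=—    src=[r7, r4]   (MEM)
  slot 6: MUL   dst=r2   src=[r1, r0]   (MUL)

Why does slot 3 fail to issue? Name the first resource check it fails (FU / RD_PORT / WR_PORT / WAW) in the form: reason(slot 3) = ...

reason(slot 3) = RD_PORT

slot 0 (MUL): ISSUE — free A3,Mu0,Ld1,B1 rp4 wp2
slot 1 (ALU): ISSUE — free A2,Mu0,Ld1,B1 rp2 wp1
slot 2 (MEM): ISSUE — free A2,Mu0,Ld0,B1 rp1 wp0
slot 3 (BR): stall RD_PORT — free A2,Mu0,Ld0,B1 rp1 wp0
slot 4 (ALU): stall RD_PORT — free A2,Mu0,Ld0,B1 rp1 wp0
slot 5 (MEM): stall FU — free A2,Mu0,Ld0,B1 rp1 wp0
slot 6 (MUL): stall FU — free A2,Mu0,Ld0,B1 rp1 wp0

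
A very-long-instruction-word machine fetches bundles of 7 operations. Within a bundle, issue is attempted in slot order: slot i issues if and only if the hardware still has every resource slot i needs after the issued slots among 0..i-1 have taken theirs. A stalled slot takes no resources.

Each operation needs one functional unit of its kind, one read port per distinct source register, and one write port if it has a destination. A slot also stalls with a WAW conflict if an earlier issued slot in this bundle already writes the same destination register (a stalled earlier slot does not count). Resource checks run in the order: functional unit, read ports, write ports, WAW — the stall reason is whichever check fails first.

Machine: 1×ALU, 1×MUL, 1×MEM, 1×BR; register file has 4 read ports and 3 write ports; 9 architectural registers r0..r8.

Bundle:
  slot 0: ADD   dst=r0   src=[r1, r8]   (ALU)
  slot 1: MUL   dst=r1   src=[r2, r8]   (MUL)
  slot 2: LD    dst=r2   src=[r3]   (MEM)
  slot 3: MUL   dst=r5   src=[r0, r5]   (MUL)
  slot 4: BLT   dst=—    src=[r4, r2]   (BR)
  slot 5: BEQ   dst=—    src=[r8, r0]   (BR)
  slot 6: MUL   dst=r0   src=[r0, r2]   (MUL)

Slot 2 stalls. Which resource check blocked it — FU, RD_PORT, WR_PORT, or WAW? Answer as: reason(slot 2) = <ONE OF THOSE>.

(0) want 1×ALU +2rd +1wr — yes → AL0|MU1|ME1|BR1|rd2|wr2
(1) want 1×MUL +2rd +1wr — yes → AL0|MU0|ME1|BR1|rd0|wr1
(2) want 1×MEM +1rd +1wr — RD_PORT → AL0|MU0|ME1|BR1|rd0|wr1
(3) want 1×MUL +2rd +1wr — FU → AL0|MU0|ME1|BR1|rd0|wr1
(4) want 1×BR +2rd +0wr — RD_PORT → AL0|MU0|ME1|BR1|rd0|wr1
(5) want 1×BR +2rd +0wr — RD_PORT → AL0|MU0|ME1|BR1|rd0|wr1
(6) want 1×MUL +2rd +1wr — FU → AL0|MU0|ME1|BR1|rd0|wr1

reason(slot 2) = RD_PORT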